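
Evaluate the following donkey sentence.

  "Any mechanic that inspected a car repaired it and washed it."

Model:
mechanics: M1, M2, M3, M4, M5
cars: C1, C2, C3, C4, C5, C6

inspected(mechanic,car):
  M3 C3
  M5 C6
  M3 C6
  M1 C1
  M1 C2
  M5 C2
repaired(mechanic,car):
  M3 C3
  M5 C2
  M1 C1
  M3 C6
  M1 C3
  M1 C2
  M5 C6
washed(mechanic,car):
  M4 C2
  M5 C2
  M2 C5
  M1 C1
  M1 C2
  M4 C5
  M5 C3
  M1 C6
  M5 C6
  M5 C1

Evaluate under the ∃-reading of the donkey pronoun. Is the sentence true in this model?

"it" takes "a car" as antecedent — a donkey pronoun bound across the clause boundary.
Weak reading: every mechanic m with some inspected-car has at least one inspected-car c such that repaired(m,c) ∧ washed(m,c).
Per mechanic: M1:✓  M3:✗  M5:✓
M3 has no witness among its inspected-cars.

False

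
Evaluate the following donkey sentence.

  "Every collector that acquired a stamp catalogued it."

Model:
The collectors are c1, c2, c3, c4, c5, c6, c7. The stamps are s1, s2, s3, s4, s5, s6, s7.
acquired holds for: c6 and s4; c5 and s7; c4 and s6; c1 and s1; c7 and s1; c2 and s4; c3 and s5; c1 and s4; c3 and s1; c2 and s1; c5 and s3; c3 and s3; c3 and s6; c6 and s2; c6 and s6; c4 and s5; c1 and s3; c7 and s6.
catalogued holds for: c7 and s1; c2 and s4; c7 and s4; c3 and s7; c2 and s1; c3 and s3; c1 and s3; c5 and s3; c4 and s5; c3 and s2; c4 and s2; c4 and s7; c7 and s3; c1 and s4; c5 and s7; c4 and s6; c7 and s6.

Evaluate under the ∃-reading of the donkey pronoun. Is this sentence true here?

False

"it" takes "a stamp" as antecedent — a donkey pronoun bound across the clause boundary.
Weak reading: every collector c with some acquired-stamp has at least one acquired-stamp s such that catalogued(c,s).
Per collector: c1:✓  c2:✓  c3:✓  c4:✓  c5:✓  c6:✗  c7:✓
c6 has no witness among its acquired-stamps.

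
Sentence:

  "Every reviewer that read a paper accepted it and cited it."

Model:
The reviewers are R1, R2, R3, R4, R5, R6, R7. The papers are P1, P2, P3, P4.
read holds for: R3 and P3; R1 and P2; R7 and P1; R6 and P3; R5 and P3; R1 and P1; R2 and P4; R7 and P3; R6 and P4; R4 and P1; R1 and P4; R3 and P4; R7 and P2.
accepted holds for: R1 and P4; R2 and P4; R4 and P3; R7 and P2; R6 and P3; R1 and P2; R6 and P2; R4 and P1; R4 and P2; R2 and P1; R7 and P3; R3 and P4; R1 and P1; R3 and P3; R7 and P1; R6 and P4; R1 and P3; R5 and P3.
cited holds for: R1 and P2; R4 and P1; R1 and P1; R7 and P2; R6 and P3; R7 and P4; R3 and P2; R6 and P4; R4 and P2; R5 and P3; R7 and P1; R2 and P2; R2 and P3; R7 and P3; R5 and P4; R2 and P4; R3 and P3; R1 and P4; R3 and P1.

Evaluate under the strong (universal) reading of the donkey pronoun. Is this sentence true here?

False

"it" takes "a paper" as antecedent — a donkey pronoun bound across the clause boundary.
Strong reading: for every (r,p) with read(r,p), accepted(r,p) ∧ cited(r,p).
Restrictor pairs: (R1,P1) ✓  (R1,P2) ✓  (R1,P4) ✓  (R2,P4) ✓  (R3,P3) ✓  (R3,P4) ✗  (R4,P1) ✓  (R5,P3) ✓  (R6,P3) ✓  (R6,P4) ✓  (R7,P1) ✓  (R7,P2) ✓  (R7,P3) ✓
Counterexample: (R3,P4) is in read but fails the scope.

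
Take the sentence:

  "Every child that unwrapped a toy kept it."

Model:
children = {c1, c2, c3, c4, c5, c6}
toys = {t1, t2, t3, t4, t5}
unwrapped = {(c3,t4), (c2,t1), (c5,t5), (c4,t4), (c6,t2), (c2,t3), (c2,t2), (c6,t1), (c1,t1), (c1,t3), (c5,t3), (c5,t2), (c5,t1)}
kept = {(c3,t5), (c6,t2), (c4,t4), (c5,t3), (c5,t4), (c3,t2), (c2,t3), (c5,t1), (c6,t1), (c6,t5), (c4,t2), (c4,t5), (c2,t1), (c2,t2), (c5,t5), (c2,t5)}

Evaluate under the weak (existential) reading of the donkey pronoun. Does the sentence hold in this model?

"it" takes "a toy" as antecedent — a donkey pronoun bound across the clause boundary.
Weak reading: every child c with some unwrapped-toy has at least one unwrapped-toy t such that kept(c,t).
Per child: c1:✗  c2:✓  c3:✗  c4:✓  c5:✓  c6:✓
c1 has no witness among its unwrapped-toys.

False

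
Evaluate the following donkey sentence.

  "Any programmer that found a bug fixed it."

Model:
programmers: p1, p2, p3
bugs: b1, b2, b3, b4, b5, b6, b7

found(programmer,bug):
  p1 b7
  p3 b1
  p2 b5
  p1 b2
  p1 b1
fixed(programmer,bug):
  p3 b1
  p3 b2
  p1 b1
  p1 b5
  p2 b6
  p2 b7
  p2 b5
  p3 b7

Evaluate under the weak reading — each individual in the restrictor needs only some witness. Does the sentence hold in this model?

True

"it" takes "a bug" as antecedent — a donkey pronoun bound across the clause boundary.
Weak reading: every programmer p with some found-bug has at least one found-bug b such that fixed(p,b).
Per programmer: p1:✓  p2:✓  p3:✓
Every programmer in the restrictor has a witness.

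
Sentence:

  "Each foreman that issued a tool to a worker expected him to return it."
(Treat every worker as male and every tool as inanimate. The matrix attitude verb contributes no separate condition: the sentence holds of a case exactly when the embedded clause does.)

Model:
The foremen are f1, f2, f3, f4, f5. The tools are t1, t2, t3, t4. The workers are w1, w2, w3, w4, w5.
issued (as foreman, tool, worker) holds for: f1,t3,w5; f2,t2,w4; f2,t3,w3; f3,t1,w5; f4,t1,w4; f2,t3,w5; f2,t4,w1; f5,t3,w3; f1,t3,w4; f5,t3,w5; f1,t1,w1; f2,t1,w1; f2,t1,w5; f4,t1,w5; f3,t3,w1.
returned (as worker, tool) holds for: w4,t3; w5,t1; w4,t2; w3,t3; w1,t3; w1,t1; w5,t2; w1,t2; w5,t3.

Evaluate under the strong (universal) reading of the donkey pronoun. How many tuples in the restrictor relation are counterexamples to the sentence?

2

"him" takes "a worker" as antecedent and "it" takes "a tool"; both are donkey pronouns co-varying with the restrictor.
Strong reading: for every (f,t,w) with issued(f,t,w), returned(w,t).
Restrictor triples: (f1,t1,w1)→returned(w1,t1) ✓  (f1,t3,w4)→returned(w4,t3) ✓  (f1,t3,w5)→returned(w5,t3) ✓  (f2,t1,w1)→returned(w1,t1) ✓  (f2,t1,w5)→returned(w5,t1) ✓  (f2,t2,w4)→returned(w4,t2) ✓  (f2,t3,w3)→returned(w3,t3) ✓  (f2,t3,w5)→returned(w5,t3) ✓  (f2,t4,w1)→returned(w1,t4) ✗  (f3,t1,w5)→returned(w5,t1) ✓  (f3,t3,w1)→returned(w1,t3) ✓  (f4,t1,w4)→returned(w4,t1) ✗  (f4,t1,w5)→returned(w5,t1) ✓  (f5,t3,w3)→returned(w3,t3) ✓  (f5,t3,w5)→returned(w5,t3) ✓
Counterexamples (restrictor triples failing the scope): 2.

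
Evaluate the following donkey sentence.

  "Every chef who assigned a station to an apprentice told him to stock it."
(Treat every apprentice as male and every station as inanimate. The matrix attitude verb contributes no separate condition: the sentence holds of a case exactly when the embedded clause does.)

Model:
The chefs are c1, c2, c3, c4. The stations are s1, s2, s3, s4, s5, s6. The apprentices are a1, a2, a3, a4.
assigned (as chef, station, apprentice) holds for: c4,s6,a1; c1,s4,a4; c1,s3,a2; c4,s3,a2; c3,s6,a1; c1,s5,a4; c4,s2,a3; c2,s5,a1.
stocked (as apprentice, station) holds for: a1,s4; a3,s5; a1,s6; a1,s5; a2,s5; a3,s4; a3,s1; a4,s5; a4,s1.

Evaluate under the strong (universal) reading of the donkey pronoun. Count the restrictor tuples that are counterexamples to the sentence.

4

"him" takes "an apprentice" as antecedent and "it" takes "a station"; both are donkey pronouns co-varying with the restrictor.
Strong reading: for every (c,s,a) with assigned(c,s,a), stocked(a,s).
Restrictor triples: (c1,s3,a2)→stocked(a2,s3) ✗  (c1,s4,a4)→stocked(a4,s4) ✗  (c1,s5,a4)→stocked(a4,s5) ✓  (c2,s5,a1)→stocked(a1,s5) ✓  (c3,s6,a1)→stocked(a1,s6) ✓  (c4,s2,a3)→stocked(a3,s2) ✗  (c4,s3,a2)→stocked(a2,s3) ✗  (c4,s6,a1)→stocked(a1,s6) ✓
Counterexamples (restrictor triples failing the scope): 4.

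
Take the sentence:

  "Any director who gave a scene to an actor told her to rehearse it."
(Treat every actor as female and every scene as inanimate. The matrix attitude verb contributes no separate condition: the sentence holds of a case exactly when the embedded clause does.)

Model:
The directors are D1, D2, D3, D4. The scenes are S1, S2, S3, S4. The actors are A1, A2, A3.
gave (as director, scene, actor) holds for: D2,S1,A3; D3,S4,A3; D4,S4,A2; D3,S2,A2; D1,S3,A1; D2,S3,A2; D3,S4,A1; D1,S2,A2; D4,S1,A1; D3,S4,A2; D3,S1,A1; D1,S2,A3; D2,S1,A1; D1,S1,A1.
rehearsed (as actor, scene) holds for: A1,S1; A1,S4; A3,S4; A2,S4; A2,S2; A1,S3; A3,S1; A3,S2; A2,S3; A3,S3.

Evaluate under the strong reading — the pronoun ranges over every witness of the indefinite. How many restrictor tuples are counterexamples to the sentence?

0

"her" takes "an actor" as antecedent and "it" takes "a scene"; both are donkey pronouns co-varying with the restrictor.
Strong reading: for every (d,s,a) with gave(d,s,a), rehearsed(a,s).
Restrictor triples: (D1,S1,A1)→rehearsed(A1,S1) ✓  (D1,S2,A2)→rehearsed(A2,S2) ✓  (D1,S2,A3)→rehearsed(A3,S2) ✓  (D1,S3,A1)→rehearsed(A1,S3) ✓  (D2,S1,A1)→rehearsed(A1,S1) ✓  (D2,S1,A3)→rehearsed(A3,S1) ✓  (D2,S3,A2)→rehearsed(A2,S3) ✓  (D3,S1,A1)→rehearsed(A1,S1) ✓  (D3,S2,A2)→rehearsed(A2,S2) ✓  (D3,S4,A1)→rehearsed(A1,S4) ✓  (D3,S4,A2)→rehearsed(A2,S4) ✓  (D3,S4,A3)→rehearsed(A3,S4) ✓  (D4,S1,A1)→rehearsed(A1,S1) ✓  (D4,S4,A2)→rehearsed(A2,S4) ✓
Counterexamples (restrictor triples failing the scope): 0.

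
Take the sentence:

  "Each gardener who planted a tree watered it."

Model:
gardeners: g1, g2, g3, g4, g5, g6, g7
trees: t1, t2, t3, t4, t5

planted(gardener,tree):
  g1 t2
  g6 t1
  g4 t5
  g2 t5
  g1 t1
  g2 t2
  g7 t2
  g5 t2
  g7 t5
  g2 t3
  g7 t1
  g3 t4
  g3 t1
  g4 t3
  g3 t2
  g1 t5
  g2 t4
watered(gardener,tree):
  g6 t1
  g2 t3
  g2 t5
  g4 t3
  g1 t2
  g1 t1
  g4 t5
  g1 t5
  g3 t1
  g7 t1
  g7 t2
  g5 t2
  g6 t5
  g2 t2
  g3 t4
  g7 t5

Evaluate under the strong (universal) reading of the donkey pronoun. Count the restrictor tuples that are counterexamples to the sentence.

2

"it" takes "a tree" as antecedent — a donkey pronoun bound across the clause boundary.
Strong reading: for every (g,t) with planted(g,t), watered(g,t).
Restrictor pairs: (g1,t1) ✓  (g1,t2) ✓  (g1,t5) ✓  (g2,t2) ✓  (g2,t3) ✓  (g2,t4) ✗  (g2,t5) ✓  (g3,t1) ✓  (g3,t2) ✗  (g3,t4) ✓  (g4,t3) ✓  (g4,t5) ✓  (g5,t2) ✓  (g6,t1) ✓  (g7,t1) ✓  (g7,t2) ✓  (g7,t5) ✓
Counterexamples (restrictor pairs failing the scope): 2.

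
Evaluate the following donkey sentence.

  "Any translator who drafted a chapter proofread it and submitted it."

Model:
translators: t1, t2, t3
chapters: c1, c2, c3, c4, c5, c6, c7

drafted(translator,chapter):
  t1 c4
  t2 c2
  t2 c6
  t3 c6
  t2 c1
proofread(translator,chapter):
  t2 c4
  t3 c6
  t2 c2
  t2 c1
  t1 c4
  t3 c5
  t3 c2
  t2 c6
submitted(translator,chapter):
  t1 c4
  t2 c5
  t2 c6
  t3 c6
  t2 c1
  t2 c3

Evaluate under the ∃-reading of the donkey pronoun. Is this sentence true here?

"it" takes "a chapter" as antecedent — a donkey pronoun bound across the clause boundary.
Weak reading: every translator t with some drafted-chapter has at least one drafted-chapter c such that proofread(t,c) ∧ submitted(t,c).
Per translator: t1:✓  t2:✓  t3:✓
Every translator in the restrictor has a witness.

True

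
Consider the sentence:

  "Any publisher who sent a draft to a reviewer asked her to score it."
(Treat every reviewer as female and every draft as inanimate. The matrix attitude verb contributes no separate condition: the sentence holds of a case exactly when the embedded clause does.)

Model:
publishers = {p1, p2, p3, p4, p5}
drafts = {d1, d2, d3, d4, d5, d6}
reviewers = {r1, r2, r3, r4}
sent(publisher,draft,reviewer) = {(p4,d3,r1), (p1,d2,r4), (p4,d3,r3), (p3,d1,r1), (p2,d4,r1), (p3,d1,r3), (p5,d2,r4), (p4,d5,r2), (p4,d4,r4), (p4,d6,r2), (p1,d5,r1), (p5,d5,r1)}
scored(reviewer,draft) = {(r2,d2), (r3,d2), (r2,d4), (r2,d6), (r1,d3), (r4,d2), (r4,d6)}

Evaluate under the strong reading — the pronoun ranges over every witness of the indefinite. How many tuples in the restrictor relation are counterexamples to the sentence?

"her" takes "a reviewer" as antecedent and "it" takes "a draft"; both are donkey pronouns co-varying with the restrictor.
Strong reading: for every (p,d,r) with sent(p,d,r), scored(r,d).
Restrictor triples: (p1,d2,r4)→scored(r4,d2) ✓  (p1,d5,r1)→scored(r1,d5) ✗  (p2,d4,r1)→scored(r1,d4) ✗  (p3,d1,r1)→scored(r1,d1) ✗  (p3,d1,r3)→scored(r3,d1) ✗  (p4,d3,r1)→scored(r1,d3) ✓  (p4,d3,r3)→scored(r3,d3) ✗  (p4,d4,r4)→scored(r4,d4) ✗  (p4,d5,r2)→scored(r2,d5) ✗  (p4,d6,r2)→scored(r2,d6) ✓  (p5,d2,r4)→scored(r4,d2) ✓  (p5,d5,r1)→scored(r1,d5) ✗
Counterexamples (restrictor triples failing the scope): 8.

8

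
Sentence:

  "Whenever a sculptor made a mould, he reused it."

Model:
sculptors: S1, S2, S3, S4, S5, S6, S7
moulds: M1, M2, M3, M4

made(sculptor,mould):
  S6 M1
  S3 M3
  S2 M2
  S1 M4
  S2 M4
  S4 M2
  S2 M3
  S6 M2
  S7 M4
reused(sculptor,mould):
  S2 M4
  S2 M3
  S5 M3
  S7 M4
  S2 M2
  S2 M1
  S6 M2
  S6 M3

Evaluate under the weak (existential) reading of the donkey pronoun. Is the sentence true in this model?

"it" takes "a mould" as antecedent — a donkey pronoun bound across the clause boundary.
Weak reading: every sculptor s with some made-mould has at least one made-mould m such that reused(s,m).
Per sculptor: S1:✗  S2:✓  S3:✗  S4:✗  S6:✓  S7:✓
S1 has no witness among its made-moulds.

False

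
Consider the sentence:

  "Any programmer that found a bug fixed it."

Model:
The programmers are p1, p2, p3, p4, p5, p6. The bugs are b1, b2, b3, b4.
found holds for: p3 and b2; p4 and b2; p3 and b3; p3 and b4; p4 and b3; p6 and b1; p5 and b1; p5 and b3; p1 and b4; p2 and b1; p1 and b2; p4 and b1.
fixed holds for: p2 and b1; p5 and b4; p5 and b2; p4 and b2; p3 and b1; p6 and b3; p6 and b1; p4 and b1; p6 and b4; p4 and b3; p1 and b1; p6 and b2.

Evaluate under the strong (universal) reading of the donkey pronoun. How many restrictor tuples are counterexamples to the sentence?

"it" takes "a bug" as antecedent — a donkey pronoun bound across the clause boundary.
Strong reading: for every (p,b) with found(p,b), fixed(p,b).
Restrictor pairs: (p1,b2) ✗  (p1,b4) ✗  (p2,b1) ✓  (p3,b2) ✗  (p3,b3) ✗  (p3,b4) ✗  (p4,b1) ✓  (p4,b2) ✓  (p4,b3) ✓  (p5,b1) ✗  (p5,b3) ✗  (p6,b1) ✓
Counterexamples (restrictor pairs failing the scope): 7.

7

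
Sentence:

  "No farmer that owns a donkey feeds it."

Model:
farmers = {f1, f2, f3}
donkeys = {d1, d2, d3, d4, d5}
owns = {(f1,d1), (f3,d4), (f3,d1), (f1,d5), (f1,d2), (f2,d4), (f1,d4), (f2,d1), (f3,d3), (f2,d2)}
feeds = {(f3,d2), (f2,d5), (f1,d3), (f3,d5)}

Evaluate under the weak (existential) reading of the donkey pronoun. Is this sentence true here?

True

"it" takes "a donkey" as antecedent — a donkey pronoun bound across the clause boundary.
Truth condition: for no (f,d) with owns(f,d) does feeds(f,d) hold.
Restrictor pairs — does the scope hold? (f1,d1):fails  (f1,d2):fails  (f1,d4):fails  (f1,d5):fails  (f2,d1):fails  (f2,d2):fails  (f2,d4):fails  (f3,d1):fails  (f3,d3):fails  (f3,d4):fails
Scope holds for no restrictor pair, so the sentence is true.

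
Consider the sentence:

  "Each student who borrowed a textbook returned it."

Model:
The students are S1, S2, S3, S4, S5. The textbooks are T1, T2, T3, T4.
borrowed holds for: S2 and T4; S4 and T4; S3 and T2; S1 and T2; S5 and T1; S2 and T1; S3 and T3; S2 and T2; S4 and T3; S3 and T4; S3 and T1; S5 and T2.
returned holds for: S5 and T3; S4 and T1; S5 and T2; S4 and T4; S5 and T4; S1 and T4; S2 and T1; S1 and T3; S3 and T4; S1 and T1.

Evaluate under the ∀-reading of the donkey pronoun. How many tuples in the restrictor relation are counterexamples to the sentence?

"it" takes "a textbook" as antecedent — a donkey pronoun bound across the clause boundary.
Strong reading: for every (s,t) with borrowed(s,t), returned(s,t).
Restrictor pairs: (S1,T2) ✗  (S2,T1) ✓  (S2,T2) ✗  (S2,T4) ✗  (S3,T1) ✗  (S3,T2) ✗  (S3,T3) ✗  (S3,T4) ✓  (S4,T3) ✗  (S4,T4) ✓  (S5,T1) ✗  (S5,T2) ✓
Counterexamples (restrictor pairs failing the scope): 8.

8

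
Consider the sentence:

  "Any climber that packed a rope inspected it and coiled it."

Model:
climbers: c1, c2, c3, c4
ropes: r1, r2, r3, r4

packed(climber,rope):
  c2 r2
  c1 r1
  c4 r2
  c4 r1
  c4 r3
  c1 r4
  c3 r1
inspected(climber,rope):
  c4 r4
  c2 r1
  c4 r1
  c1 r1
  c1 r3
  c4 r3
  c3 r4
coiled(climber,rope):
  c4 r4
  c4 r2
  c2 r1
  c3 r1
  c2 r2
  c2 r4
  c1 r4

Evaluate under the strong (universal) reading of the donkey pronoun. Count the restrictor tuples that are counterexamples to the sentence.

"it" takes "a rope" as antecedent — a donkey pronoun bound across the clause boundary.
Strong reading: for every (c,r) with packed(c,r), inspected(c,r) ∧ coiled(c,r).
Restrictor pairs: (c1,r1) ✗  (c1,r4) ✗  (c2,r2) ✗  (c3,r1) ✗  (c4,r1) ✗  (c4,r2) ✗  (c4,r3) ✗
Counterexamples (restrictor pairs failing the scope): 7.

7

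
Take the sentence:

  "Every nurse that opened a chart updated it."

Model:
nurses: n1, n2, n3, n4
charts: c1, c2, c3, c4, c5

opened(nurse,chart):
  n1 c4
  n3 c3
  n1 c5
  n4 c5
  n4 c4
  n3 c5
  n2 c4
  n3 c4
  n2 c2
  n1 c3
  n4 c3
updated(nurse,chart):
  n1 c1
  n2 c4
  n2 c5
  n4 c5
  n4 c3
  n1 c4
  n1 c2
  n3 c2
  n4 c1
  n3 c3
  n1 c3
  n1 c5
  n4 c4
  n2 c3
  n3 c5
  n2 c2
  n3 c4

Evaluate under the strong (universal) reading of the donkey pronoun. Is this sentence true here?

True

"it" takes "a chart" as antecedent — a donkey pronoun bound across the clause boundary.
Strong reading: for every (n,c) with opened(n,c), updated(n,c).
Restrictor pairs: (n1,c3) ✓  (n1,c4) ✓  (n1,c5) ✓  (n2,c2) ✓  (n2,c4) ✓  (n3,c3) ✓  (n3,c4) ✓  (n3,c5) ✓  (n4,c3) ✓  (n4,c4) ✓  (n4,c5) ✓
Every restrictor pair satisfies the scope.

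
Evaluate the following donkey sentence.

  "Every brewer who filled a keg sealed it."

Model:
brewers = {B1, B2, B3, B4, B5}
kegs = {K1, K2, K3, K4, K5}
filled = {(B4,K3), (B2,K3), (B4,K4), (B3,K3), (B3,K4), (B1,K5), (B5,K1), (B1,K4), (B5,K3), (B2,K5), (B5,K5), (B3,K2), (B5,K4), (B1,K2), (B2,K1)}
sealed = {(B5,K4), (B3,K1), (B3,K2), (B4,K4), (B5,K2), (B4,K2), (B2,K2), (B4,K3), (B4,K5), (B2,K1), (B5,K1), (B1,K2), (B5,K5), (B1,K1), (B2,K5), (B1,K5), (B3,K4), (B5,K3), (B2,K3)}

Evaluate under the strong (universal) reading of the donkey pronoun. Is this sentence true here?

False

"it" takes "a keg" as antecedent — a donkey pronoun bound across the clause boundary.
Strong reading: for every (b,k) with filled(b,k), sealed(b,k).
Restrictor pairs: (B1,K2) ✓  (B1,K4) ✗  (B1,K5) ✓  (B2,K1) ✓  (B2,K3) ✓  (B2,K5) ✓  (B3,K2) ✓  (B3,K3) ✗  (B3,K4) ✓  (B4,K3) ✓  (B4,K4) ✓  (B5,K1) ✓  (B5,K3) ✓  (B5,K4) ✓  (B5,K5) ✓
Counterexample: (B1,K4) is in filled but fails the scope.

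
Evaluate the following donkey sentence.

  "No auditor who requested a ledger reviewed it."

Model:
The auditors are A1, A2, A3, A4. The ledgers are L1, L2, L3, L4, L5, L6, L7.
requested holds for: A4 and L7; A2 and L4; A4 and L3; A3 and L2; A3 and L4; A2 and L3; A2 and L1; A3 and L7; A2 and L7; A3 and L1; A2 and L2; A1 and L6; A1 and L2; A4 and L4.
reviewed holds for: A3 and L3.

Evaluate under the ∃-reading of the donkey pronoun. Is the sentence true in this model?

True

"it" takes "a ledger" as antecedent — a donkey pronoun bound across the clause boundary.
Truth condition: for no (a,l) with requested(a,l) does reviewed(a,l) hold.
Restrictor pairs — does the scope hold? (A1,L2):fails  (A1,L6):fails  (A2,L1):fails  (A2,L2):fails  (A2,L3):fails  (A2,L4):fails  (A2,L7):fails  (A3,L1):fails  (A3,L2):fails  (A3,L4):fails  (A3,L7):fails  (A4,L3):fails  (A4,L4):fails  (A4,L7):fails
Scope holds for no restrictor pair, so the sentence is true.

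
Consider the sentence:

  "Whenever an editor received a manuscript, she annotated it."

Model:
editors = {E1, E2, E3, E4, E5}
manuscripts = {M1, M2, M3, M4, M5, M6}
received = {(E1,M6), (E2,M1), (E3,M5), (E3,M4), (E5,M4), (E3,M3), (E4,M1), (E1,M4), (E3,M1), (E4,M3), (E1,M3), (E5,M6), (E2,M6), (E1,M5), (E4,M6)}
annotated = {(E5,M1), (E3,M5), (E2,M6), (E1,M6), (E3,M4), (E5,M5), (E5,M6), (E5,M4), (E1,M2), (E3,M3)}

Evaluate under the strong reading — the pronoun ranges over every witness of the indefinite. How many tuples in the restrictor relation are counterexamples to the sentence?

8

"it" takes "a manuscript" as antecedent — a donkey pronoun bound across the clause boundary.
Strong reading: for every (e,m) with received(e,m), annotated(e,m).
Restrictor pairs: (E1,M3) ✗  (E1,M4) ✗  (E1,M5) ✗  (E1,M6) ✓  (E2,M1) ✗  (E2,M6) ✓  (E3,M1) ✗  (E3,M3) ✓  (E3,M4) ✓  (E3,M5) ✓  (E4,M1) ✗  (E4,M3) ✗  (E4,M6) ✗  (E5,M4) ✓  (E5,M6) ✓
Counterexamples (restrictor pairs failing the scope): 8.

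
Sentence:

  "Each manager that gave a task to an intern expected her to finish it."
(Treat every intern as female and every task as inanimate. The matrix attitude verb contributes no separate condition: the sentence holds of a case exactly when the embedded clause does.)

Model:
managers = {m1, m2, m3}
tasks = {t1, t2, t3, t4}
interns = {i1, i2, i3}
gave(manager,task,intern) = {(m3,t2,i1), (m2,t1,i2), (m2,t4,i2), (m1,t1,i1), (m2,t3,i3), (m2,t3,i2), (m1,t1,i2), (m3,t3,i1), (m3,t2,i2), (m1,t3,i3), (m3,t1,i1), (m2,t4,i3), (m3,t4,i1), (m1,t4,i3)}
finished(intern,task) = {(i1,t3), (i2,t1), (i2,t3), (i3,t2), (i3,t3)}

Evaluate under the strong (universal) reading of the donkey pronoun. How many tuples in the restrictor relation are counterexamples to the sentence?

"her" takes "an intern" as antecedent and "it" takes "a task"; both are donkey pronouns co-varying with the restrictor.
Strong reading: for every (m,t,i) with gave(m,t,i), finished(i,t).
Restrictor triples: (m1,t1,i1)→finished(i1,t1) ✗  (m1,t1,i2)→finished(i2,t1) ✓  (m1,t3,i3)→finished(i3,t3) ✓  (m1,t4,i3)→finished(i3,t4) ✗  (m2,t1,i2)→finished(i2,t1) ✓  (m2,t3,i2)→finished(i2,t3) ✓  (m2,t3,i3)→finished(i3,t3) ✓  (m2,t4,i2)→finished(i2,t4) ✗  (m2,t4,i3)→finished(i3,t4) ✗  (m3,t1,i1)→finished(i1,t1) ✗  (m3,t2,i1)→finished(i1,t2) ✗  (m3,t2,i2)→finished(i2,t2) ✗  (m3,t3,i1)→finished(i1,t3) ✓  (m3,t4,i1)→finished(i1,t4) ✗
Counterexamples (restrictor triples failing the scope): 8.

8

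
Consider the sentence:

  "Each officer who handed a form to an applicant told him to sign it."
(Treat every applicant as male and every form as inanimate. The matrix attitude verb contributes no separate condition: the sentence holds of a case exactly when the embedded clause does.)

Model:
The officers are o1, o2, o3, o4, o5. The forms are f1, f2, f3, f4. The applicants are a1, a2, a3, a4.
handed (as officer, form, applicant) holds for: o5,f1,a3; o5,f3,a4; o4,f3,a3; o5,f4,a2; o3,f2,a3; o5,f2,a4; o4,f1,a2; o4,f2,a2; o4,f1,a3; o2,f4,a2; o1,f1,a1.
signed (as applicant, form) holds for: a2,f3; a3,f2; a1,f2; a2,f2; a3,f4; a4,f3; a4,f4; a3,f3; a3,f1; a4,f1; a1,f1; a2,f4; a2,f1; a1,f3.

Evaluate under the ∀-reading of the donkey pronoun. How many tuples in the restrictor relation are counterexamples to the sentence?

1

"him" takes "an applicant" as antecedent and "it" takes "a form"; both are donkey pronouns co-varying with the restrictor.
Strong reading: for every (o,f,a) with handed(o,f,a), signed(a,f).
Restrictor triples: (o1,f1,a1)→signed(a1,f1) ✓  (o2,f4,a2)→signed(a2,f4) ✓  (o3,f2,a3)→signed(a3,f2) ✓  (o4,f1,a2)→signed(a2,f1) ✓  (o4,f1,a3)→signed(a3,f1) ✓  (o4,f2,a2)→signed(a2,f2) ✓  (o4,f3,a3)→signed(a3,f3) ✓  (o5,f1,a3)→signed(a3,f1) ✓  (o5,f2,a4)→signed(a4,f2) ✗  (o5,f3,a4)→signed(a4,f3) ✓  (o5,f4,a2)→signed(a2,f4) ✓
Counterexamples (restrictor triples failing the scope): 1.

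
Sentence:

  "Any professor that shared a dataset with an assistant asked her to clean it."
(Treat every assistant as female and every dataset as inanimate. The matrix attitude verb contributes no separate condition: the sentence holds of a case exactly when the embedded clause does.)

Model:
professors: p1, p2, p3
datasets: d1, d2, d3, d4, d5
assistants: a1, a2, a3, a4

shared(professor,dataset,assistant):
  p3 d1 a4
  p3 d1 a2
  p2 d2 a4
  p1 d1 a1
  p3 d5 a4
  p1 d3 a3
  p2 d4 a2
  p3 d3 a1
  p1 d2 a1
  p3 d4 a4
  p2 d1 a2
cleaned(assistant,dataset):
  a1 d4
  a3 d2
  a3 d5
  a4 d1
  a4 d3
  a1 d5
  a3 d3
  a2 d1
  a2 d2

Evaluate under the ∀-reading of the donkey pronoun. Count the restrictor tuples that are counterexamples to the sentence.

7

"her" takes "an assistant" as antecedent and "it" takes "a dataset"; both are donkey pronouns co-varying with the restrictor.
Strong reading: for every (p,d,a) with shared(p,d,a), cleaned(a,d).
Restrictor triples: (p1,d1,a1)→cleaned(a1,d1) ✗  (p1,d2,a1)→cleaned(a1,d2) ✗  (p1,d3,a3)→cleaned(a3,d3) ✓  (p2,d1,a2)→cleaned(a2,d1) ✓  (p2,d2,a4)→cleaned(a4,d2) ✗  (p2,d4,a2)→cleaned(a2,d4) ✗  (p3,d1,a2)→cleaned(a2,d1) ✓  (p3,d1,a4)→cleaned(a4,d1) ✓  (p3,d3,a1)→cleaned(a1,d3) ✗  (p3,d4,a4)→cleaned(a4,d4) ✗  (p3,d5,a4)→cleaned(a4,d5) ✗
Counterexamples (restrictor triples failing the scope): 7.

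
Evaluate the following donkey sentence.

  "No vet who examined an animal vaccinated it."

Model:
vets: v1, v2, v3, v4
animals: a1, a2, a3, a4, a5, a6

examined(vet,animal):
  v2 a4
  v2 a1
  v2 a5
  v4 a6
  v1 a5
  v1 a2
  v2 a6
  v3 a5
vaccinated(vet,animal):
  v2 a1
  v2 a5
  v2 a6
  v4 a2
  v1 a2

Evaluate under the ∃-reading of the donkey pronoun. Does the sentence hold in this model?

False

"it" takes "an animal" as antecedent — a donkey pronoun bound across the clause boundary.
Truth condition: for no (v,a) with examined(v,a) does vaccinated(v,a) hold.
Restrictor pairs — does the scope hold? (v1,a2):holds  (v1,a5):fails  (v2,a1):holds  (v2,a4):fails  (v2,a5):holds  (v2,a6):holds  (v3,a5):fails  (v4,a6):fails
Scope holds for 4 pair(s), so the sentence is false.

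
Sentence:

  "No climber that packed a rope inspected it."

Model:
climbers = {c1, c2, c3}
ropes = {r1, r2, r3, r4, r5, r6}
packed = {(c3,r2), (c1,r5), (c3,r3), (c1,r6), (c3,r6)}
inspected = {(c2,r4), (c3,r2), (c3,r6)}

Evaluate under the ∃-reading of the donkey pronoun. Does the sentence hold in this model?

False

"it" takes "a rope" as antecedent — a donkey pronoun bound across the clause boundary.
Truth condition: for no (c,r) with packed(c,r) does inspected(c,r) hold.
Restrictor pairs — does the scope hold? (c1,r5):fails  (c1,r6):fails  (c3,r2):holds  (c3,r3):fails  (c3,r6):holds
Scope holds for 2 pair(s), so the sentence is false.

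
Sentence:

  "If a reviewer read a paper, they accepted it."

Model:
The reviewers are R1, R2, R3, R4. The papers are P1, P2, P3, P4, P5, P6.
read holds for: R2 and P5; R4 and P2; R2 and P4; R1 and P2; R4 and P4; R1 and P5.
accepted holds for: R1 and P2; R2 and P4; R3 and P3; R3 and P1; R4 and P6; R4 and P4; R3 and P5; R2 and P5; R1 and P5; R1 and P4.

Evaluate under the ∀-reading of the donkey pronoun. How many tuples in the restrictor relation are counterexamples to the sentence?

"it" takes "a paper" as antecedent — a donkey pronoun bound across the clause boundary.
Strong reading: for every (r,p) with read(r,p), accepted(r,p).
Restrictor pairs: (R1,P2) ✓  (R1,P5) ✓  (R2,P4) ✓  (R2,P5) ✓  (R4,P2) ✗  (R4,P4) ✓
Counterexamples (restrictor pairs failing the scope): 1.

1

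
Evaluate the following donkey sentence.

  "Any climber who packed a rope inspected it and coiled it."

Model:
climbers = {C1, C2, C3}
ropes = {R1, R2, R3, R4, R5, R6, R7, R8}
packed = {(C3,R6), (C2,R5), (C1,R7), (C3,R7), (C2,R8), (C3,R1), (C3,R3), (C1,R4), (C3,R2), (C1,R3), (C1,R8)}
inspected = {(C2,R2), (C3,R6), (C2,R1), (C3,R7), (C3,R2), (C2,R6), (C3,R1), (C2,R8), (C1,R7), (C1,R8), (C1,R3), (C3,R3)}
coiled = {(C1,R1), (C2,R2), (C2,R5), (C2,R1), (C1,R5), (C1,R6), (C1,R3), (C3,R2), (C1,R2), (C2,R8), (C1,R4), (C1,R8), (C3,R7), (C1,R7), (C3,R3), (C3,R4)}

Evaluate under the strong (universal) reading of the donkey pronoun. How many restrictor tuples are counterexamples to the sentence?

"it" takes "a rope" as antecedent — a donkey pronoun bound across the clause boundary.
Strong reading: for every (c,r) with packed(c,r), inspected(c,r) ∧ coiled(c,r).
Restrictor pairs: (C1,R3) ✓  (C1,R4) ✗  (C1,R7) ✓  (C1,R8) ✓  (C2,R5) ✗  (C2,R8) ✓  (C3,R1) ✗  (C3,R2) ✓  (C3,R3) ✓  (C3,R6) ✗  (C3,R7) ✓
Counterexamples (restrictor pairs failing the scope): 4.

4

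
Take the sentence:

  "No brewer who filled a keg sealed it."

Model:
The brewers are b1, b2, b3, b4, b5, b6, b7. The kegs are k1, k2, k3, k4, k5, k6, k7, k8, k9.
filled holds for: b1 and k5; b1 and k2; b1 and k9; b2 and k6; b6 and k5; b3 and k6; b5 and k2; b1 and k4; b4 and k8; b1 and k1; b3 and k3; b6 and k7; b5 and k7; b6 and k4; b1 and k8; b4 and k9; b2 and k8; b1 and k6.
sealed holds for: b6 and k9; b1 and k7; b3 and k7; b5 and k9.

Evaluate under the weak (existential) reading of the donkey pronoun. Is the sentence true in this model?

"it" takes "a keg" as antecedent — a donkey pronoun bound across the clause boundary.
Truth condition: for no (b,k) with filled(b,k) does sealed(b,k) hold.
Restrictor pairs — does the scope hold? (b1,k1):fails  (b1,k2):fails  (b1,k4):fails  (b1,k5):fails  (b1,k6):fails  (b1,k8):fails  (b1,k9):fails  (b2,k6):fails  (b2,k8):fails  (b3,k3):fails  (b3,k6):fails  (b4,k8):fails  (b4,k9):fails  (b5,k2):fails  (b5,k7):fails  (b6,k4):fails  (b6,k5):fails  (b6,k7):fails
Scope holds for no restrictor pair, so the sentence is true.

True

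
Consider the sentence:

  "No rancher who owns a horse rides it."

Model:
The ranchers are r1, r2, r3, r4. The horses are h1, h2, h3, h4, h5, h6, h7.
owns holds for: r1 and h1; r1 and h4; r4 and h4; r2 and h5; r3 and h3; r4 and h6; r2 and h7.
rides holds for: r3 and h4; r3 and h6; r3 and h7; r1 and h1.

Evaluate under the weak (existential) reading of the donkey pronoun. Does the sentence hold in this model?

"it" takes "a horse" as antecedent — a donkey pronoun bound across the clause boundary.
Truth condition: for no (r,h) with owns(r,h) does rides(r,h) hold.
Restrictor pairs — does the scope hold? (r1,h1):holds  (r1,h4):fails  (r2,h5):fails  (r2,h7):fails  (r3,h3):fails  (r4,h4):fails  (r4,h6):fails
Scope holds for 1 pair(s), so the sentence is false.

False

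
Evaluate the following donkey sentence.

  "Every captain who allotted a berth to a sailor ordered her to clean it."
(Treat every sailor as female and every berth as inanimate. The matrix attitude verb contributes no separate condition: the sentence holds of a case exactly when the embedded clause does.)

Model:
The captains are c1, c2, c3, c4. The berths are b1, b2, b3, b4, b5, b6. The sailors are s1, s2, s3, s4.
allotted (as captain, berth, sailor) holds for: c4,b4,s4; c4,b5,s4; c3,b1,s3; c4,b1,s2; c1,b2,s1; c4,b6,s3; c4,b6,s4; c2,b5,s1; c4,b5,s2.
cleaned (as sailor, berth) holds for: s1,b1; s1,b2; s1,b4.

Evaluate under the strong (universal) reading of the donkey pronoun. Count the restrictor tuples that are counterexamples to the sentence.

8

"her" takes "a sailor" as antecedent and "it" takes "a berth"; both are donkey pronouns co-varying with the restrictor.
Strong reading: for every (c,b,s) with allotted(c,b,s), cleaned(s,b).
Restrictor triples: (c1,b2,s1)→cleaned(s1,b2) ✓  (c2,b5,s1)→cleaned(s1,b5) ✗  (c3,b1,s3)→cleaned(s3,b1) ✗  (c4,b1,s2)→cleaned(s2,b1) ✗  (c4,b4,s4)→cleaned(s4,b4) ✗  (c4,b5,s2)→cleaned(s2,b5) ✗  (c4,b5,s4)→cleaned(s4,b5) ✗  (c4,b6,s3)→cleaned(s3,b6) ✗  (c4,b6,s4)→cleaned(s4,b6) ✗
Counterexamples (restrictor triples failing the scope): 8.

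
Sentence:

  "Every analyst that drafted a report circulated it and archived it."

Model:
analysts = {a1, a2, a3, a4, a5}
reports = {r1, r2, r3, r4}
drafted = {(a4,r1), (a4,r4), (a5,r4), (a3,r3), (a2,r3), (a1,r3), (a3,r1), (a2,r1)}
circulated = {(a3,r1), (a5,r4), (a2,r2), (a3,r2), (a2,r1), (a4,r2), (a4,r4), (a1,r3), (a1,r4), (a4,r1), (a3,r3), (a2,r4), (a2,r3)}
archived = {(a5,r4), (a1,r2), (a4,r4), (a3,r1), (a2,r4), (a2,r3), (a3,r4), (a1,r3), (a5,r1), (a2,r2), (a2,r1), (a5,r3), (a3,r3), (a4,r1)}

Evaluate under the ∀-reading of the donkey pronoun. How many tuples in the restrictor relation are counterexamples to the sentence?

0

"it" takes "a report" as antecedent — a donkey pronoun bound across the clause boundary.
Strong reading: for every (a,r) with drafted(a,r), circulated(a,r) ∧ archived(a,r).
Restrictor pairs: (a1,r3) ✓  (a2,r1) ✓  (a2,r3) ✓  (a3,r1) ✓  (a3,r3) ✓  (a4,r1) ✓  (a4,r4) ✓  (a5,r4) ✓
Counterexamples (restrictor pairs failing the scope): 0.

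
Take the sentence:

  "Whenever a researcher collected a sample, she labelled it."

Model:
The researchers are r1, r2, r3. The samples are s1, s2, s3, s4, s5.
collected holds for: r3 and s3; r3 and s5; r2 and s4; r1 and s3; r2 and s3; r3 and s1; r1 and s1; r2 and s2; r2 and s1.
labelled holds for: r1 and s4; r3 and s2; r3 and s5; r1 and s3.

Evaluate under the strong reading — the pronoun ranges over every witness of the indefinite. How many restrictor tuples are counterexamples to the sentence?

7

"it" takes "a sample" as antecedent — a donkey pronoun bound across the clause boundary.
Strong reading: for every (r,s) with collected(r,s), labelled(r,s).
Restrictor pairs: (r1,s1) ✗  (r1,s3) ✓  (r2,s1) ✗  (r2,s2) ✗  (r2,s3) ✗  (r2,s4) ✗  (r3,s1) ✗  (r3,s3) ✗  (r3,s5) ✓
Counterexamples (restrictor pairs failing the scope): 7.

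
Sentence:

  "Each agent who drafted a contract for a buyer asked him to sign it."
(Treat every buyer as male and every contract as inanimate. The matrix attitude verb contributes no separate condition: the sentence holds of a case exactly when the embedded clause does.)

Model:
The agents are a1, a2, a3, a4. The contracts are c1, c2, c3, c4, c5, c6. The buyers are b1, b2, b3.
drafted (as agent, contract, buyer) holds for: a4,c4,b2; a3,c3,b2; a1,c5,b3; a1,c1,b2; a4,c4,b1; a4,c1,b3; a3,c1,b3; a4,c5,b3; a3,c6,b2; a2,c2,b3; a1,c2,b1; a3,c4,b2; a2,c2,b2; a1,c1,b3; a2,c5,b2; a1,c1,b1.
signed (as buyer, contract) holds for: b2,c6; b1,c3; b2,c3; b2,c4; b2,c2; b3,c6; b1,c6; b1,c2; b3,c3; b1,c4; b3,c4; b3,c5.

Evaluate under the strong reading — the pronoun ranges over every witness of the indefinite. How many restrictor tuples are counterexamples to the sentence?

7

"him" takes "a buyer" as antecedent and "it" takes "a contract"; both are donkey pronouns co-varying with the restrictor.
Strong reading: for every (a,c,b) with drafted(a,c,b), signed(b,c).
Restrictor triples: (a1,c1,b1)→signed(b1,c1) ✗  (a1,c1,b2)→signed(b2,c1) ✗  (a1,c1,b3)→signed(b3,c1) ✗  (a1,c2,b1)→signed(b1,c2) ✓  (a1,c5,b3)→signed(b3,c5) ✓  (a2,c2,b2)→signed(b2,c2) ✓  (a2,c2,b3)→signed(b3,c2) ✗  (a2,c5,b2)→signed(b2,c5) ✗  (a3,c1,b3)→signed(b3,c1) ✗  (a3,c3,b2)→signed(b2,c3) ✓  (a3,c4,b2)→signed(b2,c4) ✓  (a3,c6,b2)→signed(b2,c6) ✓  (a4,c1,b3)→signed(b3,c1) ✗  (a4,c4,b1)→signed(b1,c4) ✓  (a4,c4,b2)→signed(b2,c4) ✓  (a4,c5,b3)→signed(b3,c5) ✓
Counterexamples (restrictor triples failing the scope): 7.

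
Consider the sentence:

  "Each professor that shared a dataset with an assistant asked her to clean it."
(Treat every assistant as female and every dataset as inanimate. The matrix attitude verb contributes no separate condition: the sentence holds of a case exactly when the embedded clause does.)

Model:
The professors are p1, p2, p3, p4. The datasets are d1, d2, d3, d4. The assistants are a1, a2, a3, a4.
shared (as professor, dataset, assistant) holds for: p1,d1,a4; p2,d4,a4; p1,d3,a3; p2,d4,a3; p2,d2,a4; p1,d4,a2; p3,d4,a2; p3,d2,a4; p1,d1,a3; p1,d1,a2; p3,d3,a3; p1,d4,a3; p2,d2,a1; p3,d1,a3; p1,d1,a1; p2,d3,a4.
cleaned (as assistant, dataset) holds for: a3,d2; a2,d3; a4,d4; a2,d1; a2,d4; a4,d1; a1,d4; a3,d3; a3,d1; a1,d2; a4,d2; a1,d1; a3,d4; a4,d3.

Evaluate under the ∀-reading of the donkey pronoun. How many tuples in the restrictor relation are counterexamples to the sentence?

"her" takes "an assistant" as antecedent and "it" takes "a dataset"; both are donkey pronouns co-varying with the restrictor.
Strong reading: for every (p,d,a) with shared(p,d,a), cleaned(a,d).
Restrictor triples: (p1,d1,a1)→cleaned(a1,d1) ✓  (p1,d1,a2)→cleaned(a2,d1) ✓  (p1,d1,a3)→cleaned(a3,d1) ✓  (p1,d1,a4)→cleaned(a4,d1) ✓  (p1,d3,a3)→cleaned(a3,d3) ✓  (p1,d4,a2)→cleaned(a2,d4) ✓  (p1,d4,a3)→cleaned(a3,d4) ✓  (p2,d2,a1)→cleaned(a1,d2) ✓  (p2,d2,a4)→cleaned(a4,d2) ✓  (p2,d3,a4)→cleaned(a4,d3) ✓  (p2,d4,a3)→cleaned(a3,d4) ✓  (p2,d4,a4)→cleaned(a4,d4) ✓  (p3,d1,a3)→cleaned(a3,d1) ✓  (p3,d2,a4)→cleaned(a4,d2) ✓  (p3,d3,a3)→cleaned(a3,d3) ✓  (p3,d4,a2)→cleaned(a2,d4) ✓
Counterexamples (restrictor triples failing the scope): 0.

0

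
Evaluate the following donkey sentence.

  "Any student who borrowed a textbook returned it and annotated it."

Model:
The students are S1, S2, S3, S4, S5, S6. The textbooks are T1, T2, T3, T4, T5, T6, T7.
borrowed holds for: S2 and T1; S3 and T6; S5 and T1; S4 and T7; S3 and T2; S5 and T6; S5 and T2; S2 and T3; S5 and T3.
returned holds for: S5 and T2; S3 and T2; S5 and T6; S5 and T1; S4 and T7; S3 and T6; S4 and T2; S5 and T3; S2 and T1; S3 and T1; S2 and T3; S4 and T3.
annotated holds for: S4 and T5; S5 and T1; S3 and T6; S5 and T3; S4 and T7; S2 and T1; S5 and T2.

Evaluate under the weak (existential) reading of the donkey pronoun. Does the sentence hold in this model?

"it" takes "a textbook" as antecedent — a donkey pronoun bound across the clause boundary.
Weak reading: every student s with some borrowed-textbook has at least one borrowed-textbook t such that returned(s,t) ∧ annotated(s,t).
Per student: S2:✓  S3:✓  S4:✓  S5:✓
Every student in the restrictor has a witness.

True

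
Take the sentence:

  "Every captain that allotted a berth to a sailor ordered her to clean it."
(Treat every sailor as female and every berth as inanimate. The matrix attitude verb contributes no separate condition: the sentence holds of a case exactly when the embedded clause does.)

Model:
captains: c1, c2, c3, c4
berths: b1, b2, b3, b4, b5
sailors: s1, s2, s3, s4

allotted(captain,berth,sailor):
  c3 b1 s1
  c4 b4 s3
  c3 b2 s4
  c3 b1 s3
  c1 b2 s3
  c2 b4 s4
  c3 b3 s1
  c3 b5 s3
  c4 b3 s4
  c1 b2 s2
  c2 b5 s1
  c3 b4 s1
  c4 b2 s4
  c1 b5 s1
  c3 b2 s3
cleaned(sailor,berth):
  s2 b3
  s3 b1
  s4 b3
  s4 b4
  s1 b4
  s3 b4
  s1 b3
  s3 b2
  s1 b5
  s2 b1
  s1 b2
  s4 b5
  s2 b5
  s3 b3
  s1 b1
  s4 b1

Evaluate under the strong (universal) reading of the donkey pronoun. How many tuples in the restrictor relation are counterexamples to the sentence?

4

"her" takes "a sailor" as antecedent and "it" takes "a berth"; both are donkey pronouns co-varying with the restrictor.
Strong reading: for every (c,b,s) with allotted(c,b,s), cleaned(s,b).
Restrictor triples: (c1,b2,s2)→cleaned(s2,b2) ✗  (c1,b2,s3)→cleaned(s3,b2) ✓  (c1,b5,s1)→cleaned(s1,b5) ✓  (c2,b4,s4)→cleaned(s4,b4) ✓  (c2,b5,s1)→cleaned(s1,b5) ✓  (c3,b1,s1)→cleaned(s1,b1) ✓  (c3,b1,s3)→cleaned(s3,b1) ✓  (c3,b2,s3)→cleaned(s3,b2) ✓  (c3,b2,s4)→cleaned(s4,b2) ✗  (c3,b3,s1)→cleaned(s1,b3) ✓  (c3,b4,s1)→cleaned(s1,b4) ✓  (c3,b5,s3)→cleaned(s3,b5) ✗  (c4,b2,s4)→cleaned(s4,b2) ✗  (c4,b3,s4)→cleaned(s4,b3) ✓  (c4,b4,s3)→cleaned(s3,b4) ✓
Counterexamples (restrictor triples failing the scope): 4.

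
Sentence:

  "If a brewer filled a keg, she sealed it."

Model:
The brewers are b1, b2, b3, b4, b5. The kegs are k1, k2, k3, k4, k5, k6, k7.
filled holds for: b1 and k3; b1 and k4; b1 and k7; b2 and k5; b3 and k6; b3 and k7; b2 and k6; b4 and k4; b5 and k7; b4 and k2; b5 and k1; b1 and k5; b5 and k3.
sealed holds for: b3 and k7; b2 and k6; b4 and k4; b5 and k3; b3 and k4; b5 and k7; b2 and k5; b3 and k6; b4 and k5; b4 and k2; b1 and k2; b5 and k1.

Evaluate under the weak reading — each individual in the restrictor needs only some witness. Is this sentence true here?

"it" takes "a keg" as antecedent — a donkey pronoun bound across the clause boundary.
Weak reading: every brewer b with some filled-keg has at least one filled-keg k such that sealed(b,k).
Per brewer: b1:✗  b2:✓  b3:✓  b4:✓  b5:✓
b1 has no witness among its filled-kegs.

False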